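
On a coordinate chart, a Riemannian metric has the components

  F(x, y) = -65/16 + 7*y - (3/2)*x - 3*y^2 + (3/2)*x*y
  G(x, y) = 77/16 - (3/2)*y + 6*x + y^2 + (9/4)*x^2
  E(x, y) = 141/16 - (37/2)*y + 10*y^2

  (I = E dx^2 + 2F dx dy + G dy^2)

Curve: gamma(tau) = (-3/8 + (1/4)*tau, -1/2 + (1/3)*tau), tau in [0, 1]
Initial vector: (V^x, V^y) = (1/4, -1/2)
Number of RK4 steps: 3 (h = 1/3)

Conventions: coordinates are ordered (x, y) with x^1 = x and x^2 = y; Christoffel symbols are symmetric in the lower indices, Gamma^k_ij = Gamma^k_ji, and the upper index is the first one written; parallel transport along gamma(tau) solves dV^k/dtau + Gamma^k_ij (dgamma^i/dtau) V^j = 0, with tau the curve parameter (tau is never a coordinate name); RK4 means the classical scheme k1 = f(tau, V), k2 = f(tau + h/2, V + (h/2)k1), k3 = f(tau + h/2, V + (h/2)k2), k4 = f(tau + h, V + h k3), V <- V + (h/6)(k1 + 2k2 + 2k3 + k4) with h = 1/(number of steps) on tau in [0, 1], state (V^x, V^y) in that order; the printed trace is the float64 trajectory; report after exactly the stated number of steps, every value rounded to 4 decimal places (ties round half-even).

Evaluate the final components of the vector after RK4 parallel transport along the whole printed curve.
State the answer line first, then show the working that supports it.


Answer: V^x = 0.1380, V^y = -0.7958

gamma'(tau) = (1/4, 1/3); f(tau, V)^k = -Gamma^k_ij(gamma(tau)) gamma'^i(tau) V^j; h = 1/3; intermediate values shown to 6 dp
curve data and Christoffel symbols at the stage parameters:
  tau = 0.000000: gamma = (-0.375000, -0.500000), gamma' = (0.250000, 0.333333); Gamma_xxx = 3.737835, Gamma_xxy = -1.633592, Gamma_xyy = 0.788536, Gamma_yxx = 10.290776, Gamma_yxy = -2.589555, Gamma_yyy = 1.196053
  tau = 0.166667: gamma = (-0.333333, -0.444444), gamma' = (0.250000, 0.333333); Gamma_xxx = 3.244299, Gamma_xxy = -1.515244, Gamma_xyy = 0.748973, Gamma_yxx = 8.755592, Gamma_yxy = -2.145148, Gamma_yyy = 1.039374
  tau = 0.333333: gamma = (-0.291667, -0.388889), gamma' = (0.250000, 0.333333); Gamma_xxx = 2.829524, Gamma_xxy = -1.422856, Gamma_xyy = 0.717198, Gamma_yxx = 7.475924, Gamma_yxy = -1.777849, Gamma_yyy = 0.906787
  tau = 0.500000: gamma = (-0.250000, -0.333333), gamma' = (0.250000, 0.333333); Gamma_xxx = 2.479126, Gamma_xxy = -1.352204, Gamma_xyy = 0.691903, Gamma_yxx = 6.403718, Gamma_yxy = -1.472750, Gamma_yyy = 0.793912
  tau = 0.666667: gamma = (-0.208333, -0.277778), gamma' = (0.250000, 0.333333); Gamma_xxx = 2.181516, Gamma_xxy = -1.300002, Gamma_xyy = 0.672005, Gamma_yxx = 5.500563, Gamma_yxy = -1.218016, Gamma_yyy = 0.697196
  tau = 0.833333: gamma = (-0.166667, -0.222222), gamma' = (0.250000, 0.333333); Gamma_xxx = 1.927374, Gamma_xxy = -1.263734, Gamma_xyy = 0.656600, Gamma_yxx = 4.735778, Gamma_yxy = -1.004249, Gamma_yyy = 0.613766
  tau = 1.000000: gamma = (-0.125000, -0.166667), gamma' = (0.250000, 0.333333); Gamma_xxx = 1.709195, Gamma_xxy = -1.241520, Gamma_xyy = 0.644913, Gamma_yxx = 4.084824, Gamma_yxy = -0.823974, Gamma_yyy = 0.541286
step 0: V^x = 0.2500, V^y = -0.5000
step 1: k1 = (-0.170258, -0.551729), k2 = (-0.144268, -0.439010), k3 = (-0.143167, -0.441828), k4 = (-0.122654, -0.350222); V <- V + (h/6)(k1 + 2k2 + 2k3 + k4): V^x = 0.2018, V^y = -0.6480
step 2: k1 = (-0.122622, -0.349700), k2 = (-0.106522, -0.274438), k3 = (-0.105628, -0.276117), k4 = (-0.093405, -0.214798); V <- V + (h/6)(k1 + 2k2 + 2k3 + k4): V^x = 0.1662, V^y = -0.7405
step 3: k1 = (-0.093415, -0.214481), k2 = (-0.084478, -0.164004), k3 = (-0.083752, -0.164878), k4 = (-0.077756, -0.123583); V <- V + (h/6)(k1 + 2k2 + 2k3 + k4): V^x = 0.1380, V^y = -0.7958


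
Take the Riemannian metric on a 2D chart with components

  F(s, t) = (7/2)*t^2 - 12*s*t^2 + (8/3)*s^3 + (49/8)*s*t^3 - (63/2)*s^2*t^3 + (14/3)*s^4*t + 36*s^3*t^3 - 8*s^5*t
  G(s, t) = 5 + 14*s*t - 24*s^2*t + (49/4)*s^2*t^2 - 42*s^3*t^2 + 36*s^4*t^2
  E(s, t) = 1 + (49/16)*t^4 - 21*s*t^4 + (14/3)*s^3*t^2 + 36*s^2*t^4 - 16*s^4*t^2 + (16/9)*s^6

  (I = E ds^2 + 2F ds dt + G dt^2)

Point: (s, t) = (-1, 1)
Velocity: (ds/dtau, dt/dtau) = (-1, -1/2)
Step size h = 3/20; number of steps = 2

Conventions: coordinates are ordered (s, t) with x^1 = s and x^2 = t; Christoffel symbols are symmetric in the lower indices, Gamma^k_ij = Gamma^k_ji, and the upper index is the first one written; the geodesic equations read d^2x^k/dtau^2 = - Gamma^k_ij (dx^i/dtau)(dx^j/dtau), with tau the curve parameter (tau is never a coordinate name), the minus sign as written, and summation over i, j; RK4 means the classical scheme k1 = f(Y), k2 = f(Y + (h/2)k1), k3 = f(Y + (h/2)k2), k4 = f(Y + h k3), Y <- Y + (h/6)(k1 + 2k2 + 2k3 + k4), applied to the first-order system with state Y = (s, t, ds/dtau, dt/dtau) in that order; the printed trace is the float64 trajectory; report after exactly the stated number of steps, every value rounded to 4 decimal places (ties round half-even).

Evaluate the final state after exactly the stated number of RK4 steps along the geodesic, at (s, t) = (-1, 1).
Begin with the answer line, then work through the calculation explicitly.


Answer: s = -1.3272, t = 0.8901, ds/dtau = -1.1618, dt/dtau = -0.2323

f(Y) = (ds/dtau, dt/dtau, -Gamma^s_ij Y'^i Y'^j, -Gamma^t_ij Y'^i Y'^j) with the Gammas evaluated at the stage position; h = 0.150000; intermediate values shown to 6 dp
step 0: s = -1.0000, t = 1.0000, ds/dtau = -1.0000, dt/dtau = -0.5000
step 1:
  k1: at (s, t) = (-1.000000, 1.000000), (ds/dtau, dt/dtau) = (-1.000000, -0.500000); Gamma_sss = -0.130389, Gamma_sst = 1.010513, Gamma_stt = -0.619347, Gamma_tss = 0.152402, Gamma_tst = -1.181119, Gamma_ttt = 0.723912; k1 = (-1.000000, -0.500000, -0.725288, 0.847739)
  k2: at (s, t) = (-1.075000, 0.962500), (ds/dtau, dt/dtau) = (-1.054397, -0.436420); Gamma_sss = -0.052901, Gamma_sst = 0.892197, Gamma_stt = -0.604571, Gamma_tss = 0.073874, Gamma_tst = -1.245914, Gamma_ttt = 0.844258; k2 = (-1.054397, -0.436420, -0.647145, 0.903710)
  k3: at (s, t) = (-1.079080, 0.967269), (ds/dtau, dt/dtau) = (-1.048536, -0.432222); Gamma_sss = -0.053294, Gamma_sst = 0.886971, Gamma_stt = -0.600023, Gamma_tss = 0.074467, Gamma_tst = -1.239339, Gamma_ttt = 0.838394; k3 = (-1.048536, -0.432222, -0.633264, 0.884841)
  k4: at (s, t) = (-1.157280, 0.935167), (ds/dtau, dt/dtau) = (-1.094990, -0.367274); Gamma_sss = 0.005151, Gamma_sst = 0.761662, Gamma_stt = -0.566150, Gamma_tss = -0.008656, Gamma_tst = -1.279812, Gamma_ttt = 0.951296; k4 = (-1.094990, -0.367274, -0.542430, 0.911439)
  Y <- Y + (h/6)(k1 + 2k2 + 2k3 + k4): s = -1.1575, t = 0.9349, ds/dtau = -1.0957, dt/dtau = -0.3666
step 2:
  k1: at (s, t) = (-1.157521, 0.934886), (ds/dtau, dt/dtau) = (-1.095713, -0.366593); Gamma_sss = 0.005401, Gamma_sst = 0.761193, Gamma_stt = -0.566073, Gamma_tss = -0.009083, Gamma_tst = -1.280158, Gamma_ttt = 0.952010; k1 = (-1.095713, -0.366593, -0.541922, 0.911393)
  k2: at (s, t) = (-1.239700, 0.907392), (ds/dtau, dt/dtau) = (-1.136358, -0.298239); Gamma_sss = 0.045809, Gamma_sst = 0.632703, Gamma_stt = -0.514526, Gamma_tss = -0.093938, Gamma_tst = -1.297460, Gamma_ttt = 1.055118; k2 = (-1.136358, -0.298239, -0.442241, 0.906887)
  k3: at (s, t) = (-1.242748, 0.912518), (ds/dtau, dt/dtau) = (-1.128881, -0.298577); Gamma_sss = 0.044447, Gamma_sst = 0.632056, Gamma_stt = -0.512206, Gamma_tss = -0.090730, Gamma_tst = -1.290215, Gamma_ttt = 1.045565; k3 = (-1.128881, -0.298577, -0.437059, 0.892167)
  k4: at (s, t) = (-1.326854, 0.890100), (ds/dtau, dt/dtau) = (-1.161272, -0.232768); Gamma_sss = 0.067590, Gamma_sst = 0.510585, Gamma_stt = -0.449138, Gamma_tss = -0.170270, Gamma_tst = -1.286251, Gamma_ttt = 1.131457; k4 = (-1.161272, -0.232768, -0.342843, 0.863680)
  Y <- Y + (h/6)(k1 + 2k2 + 2k3 + k4): s = -1.3272, t = 0.8901, ds/dtau = -1.1618, dt/dtau = -0.2323


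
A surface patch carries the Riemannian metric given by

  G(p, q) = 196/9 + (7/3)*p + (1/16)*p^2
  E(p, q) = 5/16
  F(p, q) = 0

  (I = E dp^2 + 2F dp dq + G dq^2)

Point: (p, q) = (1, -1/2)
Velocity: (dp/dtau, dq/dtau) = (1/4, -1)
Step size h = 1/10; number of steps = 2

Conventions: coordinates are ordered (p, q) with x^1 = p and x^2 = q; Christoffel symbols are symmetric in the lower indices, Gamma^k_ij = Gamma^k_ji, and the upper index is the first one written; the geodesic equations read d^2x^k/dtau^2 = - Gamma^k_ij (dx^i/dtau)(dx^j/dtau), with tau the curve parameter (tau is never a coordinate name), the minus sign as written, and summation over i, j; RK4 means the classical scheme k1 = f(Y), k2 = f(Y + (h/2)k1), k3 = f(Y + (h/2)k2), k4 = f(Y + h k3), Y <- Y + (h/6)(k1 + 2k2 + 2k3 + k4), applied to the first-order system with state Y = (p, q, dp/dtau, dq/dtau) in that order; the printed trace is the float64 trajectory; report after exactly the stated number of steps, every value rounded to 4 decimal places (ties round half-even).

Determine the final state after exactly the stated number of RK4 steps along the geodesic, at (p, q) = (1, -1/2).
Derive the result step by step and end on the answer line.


f(Y) = (dp/dtau, dq/dtau, -Gamma^p_ij Y'^i Y'^j, -Gamma^q_ij Y'^i Y'^j) with the Gammas evaluated at the stage position; h = 0.100000; intermediate values shown to 6 dp
step 0: p = 1.0000, q = -0.5000, dp/dtau = 0.2500, dq/dtau = -1.0000
step 1:
  k1: at (p, q) = (1.000000, -0.500000), (dp/dtau, dq/dtau) = (0.250000, -1.000000); Gamma_ppp = 0.000000, Gamma_ppq = 0.000000, Gamma_pqq = -3.933333, Gamma_qpp = 0.000000, Gamma_qpq = 0.050847, Gamma_qqq = 0.000000; k1 = (0.250000, -1.000000, 3.933333, 0.025424)
  k2: at (p, q) = (1.012500, -0.550000), (dp/dtau, dq/dtau) = (0.446667, -0.998729); Gamma_ppp = 0.000000, Gamma_ppq = 0.000000, Gamma_pqq = -3.935833, Gamma_qpp = 0.000000, Gamma_qpq = 0.050815, Gamma_qqq = 0.000000; k2 = (0.446667, -0.998729, 3.925833, 0.045337)
  k3: at (p, q) = (1.022333, -0.549936), (dp/dtau, dq/dtau) = (0.446292, -0.997733); Gamma_ppp = 0.000000, Gamma_ppq = 0.000000, Gamma_pqq = -3.937800, Gamma_qpp = 0.000000, Gamma_qpq = 0.050790, Gamma_qqq = 0.000000; k3 = (0.446292, -0.997733, 3.919967, 0.045231)
  k4: at (p, q) = (1.044629, -0.599773), (dp/dtau, dq/dtau) = (0.641997, -0.995477); Gamma_ppp = 0.000000, Gamma_ppq = 0.000000, Gamma_pqq = -3.942259, Gamma_qpp = 0.000000, Gamma_qpq = 0.050732, Gamma_qqq = 0.000000; k4 = (0.641997, -0.995477, 3.906677, 0.064845)
  Y <- Y + (h/6)(k1 + 2k2 + 2k3 + k4): p = 1.0446, q = -0.5998, dp/dtau = 0.6422, dq/dtau = -0.9955
step 2:
  k1: at (p, q) = (1.044632, -0.599807), (dp/dtau, dq/dtau) = (0.642194, -0.995477); Gamma_ppp = 0.000000, Gamma_ppq = 0.000000, Gamma_pqq = -3.942260, Gamma_qpp = 0.000000, Gamma_qpq = 0.050732, Gamma_qqq = 0.000000; k1 = (0.642194, -0.995477, 3.906675, 0.064865)
  k2: at (p, q) = (1.076742, -0.649581), (dp/dtau, dq/dtau) = (0.837527, -0.992233); Gamma_ppp = 0.000000, Gamma_ppq = 0.000000, Gamma_pqq = -3.948682, Gamma_qpp = 0.000000, Gamma_qpq = 0.050650, Gamma_qqq = 0.000000; k2 = (0.837527, -0.992233, 3.887583, 0.084182)
  k3: at (p, q) = (1.086508, -0.649418), (dp/dtau, dq/dtau) = (0.836573, -0.991267); Gamma_ppp = 0.000000, Gamma_ppq = 0.000000, Gamma_pqq = -3.950635, Gamma_qpp = 0.000000, Gamma_qpq = 0.050625, Gamma_qqq = 0.000000; k3 = (0.836573, -0.991267, 3.881938, 0.083963)
  k4: at (p, q) = (1.128289, -0.698933), (dp/dtau, dq/dtau) = (1.030387, -0.987080); Gamma_ppp = 0.000000, Gamma_ppq = 0.000000, Gamma_pqq = -3.958991, Gamma_qpp = 0.000000, Gamma_qpq = 0.050518, Gamma_qqq = 0.000000; k4 = (1.030387, -0.987080, 3.857354, 0.102761)
  Y <- Y + (h/6)(k1 + 2k2 + 2k3 + k4): p = 1.1283, q = -0.6990, dp/dtau = 1.0306, dq/dtau = -0.9871

Answer: p = 1.1283, q = -0.6990, dp/dtau = 1.0306, dq/dtau = -0.9871


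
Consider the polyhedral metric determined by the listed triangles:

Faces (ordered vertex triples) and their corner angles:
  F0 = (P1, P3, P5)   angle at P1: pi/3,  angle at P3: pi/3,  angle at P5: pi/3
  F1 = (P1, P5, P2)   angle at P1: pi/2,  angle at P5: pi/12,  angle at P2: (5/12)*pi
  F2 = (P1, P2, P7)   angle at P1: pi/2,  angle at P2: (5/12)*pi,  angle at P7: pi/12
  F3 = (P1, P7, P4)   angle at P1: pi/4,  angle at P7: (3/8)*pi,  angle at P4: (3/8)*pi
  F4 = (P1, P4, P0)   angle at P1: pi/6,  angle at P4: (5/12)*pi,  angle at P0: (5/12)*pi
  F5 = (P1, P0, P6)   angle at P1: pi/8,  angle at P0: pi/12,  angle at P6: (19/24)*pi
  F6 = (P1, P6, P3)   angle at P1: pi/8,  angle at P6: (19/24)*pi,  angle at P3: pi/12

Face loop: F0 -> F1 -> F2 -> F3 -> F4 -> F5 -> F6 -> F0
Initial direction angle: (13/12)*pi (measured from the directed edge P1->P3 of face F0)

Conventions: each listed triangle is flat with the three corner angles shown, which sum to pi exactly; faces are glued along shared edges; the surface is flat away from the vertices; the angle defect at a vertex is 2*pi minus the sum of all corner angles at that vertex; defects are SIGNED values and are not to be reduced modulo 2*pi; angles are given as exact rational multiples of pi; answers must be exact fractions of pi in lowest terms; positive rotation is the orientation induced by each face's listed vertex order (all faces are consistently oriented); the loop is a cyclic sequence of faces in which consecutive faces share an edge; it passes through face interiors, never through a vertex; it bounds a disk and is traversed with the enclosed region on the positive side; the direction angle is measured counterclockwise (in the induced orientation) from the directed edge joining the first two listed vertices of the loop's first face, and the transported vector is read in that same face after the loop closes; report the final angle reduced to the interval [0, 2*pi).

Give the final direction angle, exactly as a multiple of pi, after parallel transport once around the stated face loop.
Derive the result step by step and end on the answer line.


enclosed vertex P1: corner angles sum to 2*pi, defect = 2*pi - 2*pi = 0
transport around the loop rotates by the sum of enclosed defects; add to the initial angle mod 2*pi
final angle = (13/12)*pi + 0 = (13/12)*pi (mod 2*pi)

Answer: final direction angle = (13/12)*pi


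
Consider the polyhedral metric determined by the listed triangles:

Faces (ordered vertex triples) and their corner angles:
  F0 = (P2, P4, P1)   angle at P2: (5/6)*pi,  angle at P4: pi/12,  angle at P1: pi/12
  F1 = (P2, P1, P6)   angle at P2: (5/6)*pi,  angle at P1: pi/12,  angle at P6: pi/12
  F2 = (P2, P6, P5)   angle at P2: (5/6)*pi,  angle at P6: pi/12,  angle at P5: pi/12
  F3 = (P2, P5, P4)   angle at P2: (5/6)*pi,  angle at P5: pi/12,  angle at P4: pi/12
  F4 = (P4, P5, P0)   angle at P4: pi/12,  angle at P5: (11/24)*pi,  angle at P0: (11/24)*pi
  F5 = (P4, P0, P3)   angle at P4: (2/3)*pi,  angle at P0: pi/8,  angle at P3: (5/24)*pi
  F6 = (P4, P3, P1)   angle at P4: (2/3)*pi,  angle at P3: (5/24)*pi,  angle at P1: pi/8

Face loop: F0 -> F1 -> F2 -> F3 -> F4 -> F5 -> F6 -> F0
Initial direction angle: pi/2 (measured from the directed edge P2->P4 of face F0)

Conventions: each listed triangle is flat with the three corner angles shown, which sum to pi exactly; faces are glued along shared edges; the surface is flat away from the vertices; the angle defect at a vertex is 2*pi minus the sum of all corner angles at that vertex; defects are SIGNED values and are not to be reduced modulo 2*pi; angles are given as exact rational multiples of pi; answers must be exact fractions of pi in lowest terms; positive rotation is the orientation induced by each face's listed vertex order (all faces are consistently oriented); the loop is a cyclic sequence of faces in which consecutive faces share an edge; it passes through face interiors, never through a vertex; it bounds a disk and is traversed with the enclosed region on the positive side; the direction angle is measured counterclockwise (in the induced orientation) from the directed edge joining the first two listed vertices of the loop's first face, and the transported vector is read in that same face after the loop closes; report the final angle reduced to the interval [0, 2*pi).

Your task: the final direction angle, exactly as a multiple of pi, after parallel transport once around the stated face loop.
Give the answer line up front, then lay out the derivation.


Answer: final direction angle = (19/12)*pi

enclosed vertex P2: corner angles sum to (10/3)*pi, defect = 2*pi - (10/3)*pi = (-4/3)*pi
enclosed vertex P4: corner angles sum to (19/12)*pi, defect = 2*pi - (19/12)*pi = (5/12)*pi
the final direction is the initial angle plus the enclosed defects, taken mod 2*pi in the induced orientation
final angle = pi/2 - (11/12)*pi = (19/12)*pi (mod 2*pi)


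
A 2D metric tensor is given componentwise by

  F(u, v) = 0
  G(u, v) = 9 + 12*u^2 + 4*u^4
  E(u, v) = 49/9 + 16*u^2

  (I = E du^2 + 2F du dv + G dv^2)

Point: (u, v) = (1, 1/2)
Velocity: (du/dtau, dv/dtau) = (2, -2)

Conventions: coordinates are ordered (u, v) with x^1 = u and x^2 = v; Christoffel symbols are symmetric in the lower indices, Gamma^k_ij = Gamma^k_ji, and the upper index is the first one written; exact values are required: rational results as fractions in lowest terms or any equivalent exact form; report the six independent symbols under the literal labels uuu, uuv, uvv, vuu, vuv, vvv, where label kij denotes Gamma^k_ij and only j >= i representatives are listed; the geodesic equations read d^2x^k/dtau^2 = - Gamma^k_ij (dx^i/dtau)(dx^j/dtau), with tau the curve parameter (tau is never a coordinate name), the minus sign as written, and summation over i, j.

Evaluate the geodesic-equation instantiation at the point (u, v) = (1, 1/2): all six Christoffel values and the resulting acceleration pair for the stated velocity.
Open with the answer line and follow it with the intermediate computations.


Answer: Gamma_uuu = 144/193, Gamma_uuv = 0, Gamma_uvv = -180/193, Gamma_vuu = 0, Gamma_vuv = 4/5, Gamma_vvv = 0; accelerations (d^2u/dtau^2, d^2v/dtau^2) = (144/193, 32/5)

E = 193/9, F = 0, G = 25 at the point
E_u = 32, E_v = 0, F_u = 0, F_v = 0, G_u = 40, G_v = 0
EG - F^2 = 4825/9;  g^inv = (9/4825) * [[25, 0], [0, 193/9]]
first-kind symbols [ij,l] = (1/2)(d_i g_jl + d_j g_il - d_l g_ij): [uu,u] = E_u/2 = 16, [uu,v] = F_u - E_v/2 = 0, [uv,u] = E_v/2 = 0, [uv,v] = G_u/2 = 20, [vv,u] = F_v - G_u/2 = -20, [vv,v] = G_v/2 = 0
Gamma^u_ij = (G*[ij,u] - F*[ij,v])/(EG - F^2), Gamma^v_ij = (E*[ij,v] - F*[ij,u])/(EG - F^2)
Gamma_uuu = 144/193, Gamma_uuv = 0, Gamma_uvv = -180/193, Gamma_vuu = 0, Gamma_vuv = 4/5, Gamma_vvv = 0
d^2u/dtau^2 = -(Gamma_uuu*(2)^2 + 2*Gamma_uuv*(2)*(-2) + Gamma_uvv*(-2)^2) = 144/193
d^2v/dtau^2 = -(Gamma_vuu*(2)^2 + 2*Gamma_vuv*(2)*(-2) + Gamma_vvv*(-2)^2) = 32/5


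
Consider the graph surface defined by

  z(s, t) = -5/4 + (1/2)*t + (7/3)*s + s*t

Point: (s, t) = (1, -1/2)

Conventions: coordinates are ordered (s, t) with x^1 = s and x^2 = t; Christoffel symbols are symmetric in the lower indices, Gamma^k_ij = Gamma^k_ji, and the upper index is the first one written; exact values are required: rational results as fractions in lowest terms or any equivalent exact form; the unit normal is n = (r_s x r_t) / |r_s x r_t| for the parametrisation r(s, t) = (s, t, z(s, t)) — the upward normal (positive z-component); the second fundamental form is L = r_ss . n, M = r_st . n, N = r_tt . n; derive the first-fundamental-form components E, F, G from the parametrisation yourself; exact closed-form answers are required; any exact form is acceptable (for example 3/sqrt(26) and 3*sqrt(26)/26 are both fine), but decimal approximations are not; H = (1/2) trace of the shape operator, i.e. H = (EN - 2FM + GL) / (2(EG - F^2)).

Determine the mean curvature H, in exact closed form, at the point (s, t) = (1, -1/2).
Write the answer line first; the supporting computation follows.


Answer: H = -297*sqrt(238)/28322

z_s = 11/6, z_t = 3/2, z_ss = 0, z_st = 1, z_tt = 0
E = 157/36, F = 11/4, G = 13/4; answer radicand W^2 = 119/18
unnormalised second-form numerators: l = 0, m = 1, n = 0; L = l/sqrt(119/18), and similarly M = m/sqrt(W^2), N = n/sqrt(W^2)
H = (E*n - 2*F*m + G*l) / (2*(EG - F^2)*sqrt(W^2)); E*n - 2*F*m + G*l = -11/2, EG - F^2 = 119/18, so H = (-99/238)/sqrt(119/18)


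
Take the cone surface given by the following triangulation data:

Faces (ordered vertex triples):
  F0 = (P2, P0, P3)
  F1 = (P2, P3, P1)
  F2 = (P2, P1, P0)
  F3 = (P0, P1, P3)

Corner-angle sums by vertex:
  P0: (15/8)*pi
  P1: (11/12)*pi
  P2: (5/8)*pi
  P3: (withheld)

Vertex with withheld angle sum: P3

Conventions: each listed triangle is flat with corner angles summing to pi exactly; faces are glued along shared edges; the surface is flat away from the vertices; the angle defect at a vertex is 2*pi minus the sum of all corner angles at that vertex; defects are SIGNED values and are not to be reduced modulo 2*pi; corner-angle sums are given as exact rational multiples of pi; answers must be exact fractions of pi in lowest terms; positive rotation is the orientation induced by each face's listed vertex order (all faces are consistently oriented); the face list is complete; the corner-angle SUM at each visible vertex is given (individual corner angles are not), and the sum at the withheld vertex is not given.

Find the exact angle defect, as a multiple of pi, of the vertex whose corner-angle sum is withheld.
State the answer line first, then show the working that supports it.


Answer: defect(P3) = (17/12)*pi

V = 4, E = 6, F = 4; chi = V - E + F = 2
Gauss-Bonnet: total defect = 2*pi*chi = 4*pi; visible defects sum to (31/12)*pi


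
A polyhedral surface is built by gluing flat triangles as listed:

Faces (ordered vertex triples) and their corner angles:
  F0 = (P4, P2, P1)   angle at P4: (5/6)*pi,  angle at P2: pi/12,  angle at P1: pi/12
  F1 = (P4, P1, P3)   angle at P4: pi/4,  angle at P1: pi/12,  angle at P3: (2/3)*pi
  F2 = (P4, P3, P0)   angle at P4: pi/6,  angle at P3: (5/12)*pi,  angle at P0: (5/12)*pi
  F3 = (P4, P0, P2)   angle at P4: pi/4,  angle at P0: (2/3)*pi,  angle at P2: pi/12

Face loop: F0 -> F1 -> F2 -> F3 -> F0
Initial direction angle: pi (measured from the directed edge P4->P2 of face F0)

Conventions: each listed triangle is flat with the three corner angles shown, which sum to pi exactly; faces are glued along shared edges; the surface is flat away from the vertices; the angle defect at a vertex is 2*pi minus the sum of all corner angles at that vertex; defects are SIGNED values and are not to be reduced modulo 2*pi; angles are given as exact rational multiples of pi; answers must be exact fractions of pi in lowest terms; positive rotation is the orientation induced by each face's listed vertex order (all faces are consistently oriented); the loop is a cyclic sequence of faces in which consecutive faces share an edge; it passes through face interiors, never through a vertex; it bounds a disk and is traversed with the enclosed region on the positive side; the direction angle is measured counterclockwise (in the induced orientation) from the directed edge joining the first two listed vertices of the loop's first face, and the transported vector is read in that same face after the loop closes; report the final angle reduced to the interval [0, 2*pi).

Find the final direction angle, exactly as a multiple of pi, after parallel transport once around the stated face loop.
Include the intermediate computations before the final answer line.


enclosed vertex P4: corner angles sum to (3/2)*pi, defect = 2*pi - (3/2)*pi = pi/2
the final direction is the initial angle plus the enclosed defects, taken mod 2*pi in the induced orientation
final angle = pi + pi/2 = (3/2)*pi (mod 2*pi)

Answer: final direction angle = (3/2)*pi


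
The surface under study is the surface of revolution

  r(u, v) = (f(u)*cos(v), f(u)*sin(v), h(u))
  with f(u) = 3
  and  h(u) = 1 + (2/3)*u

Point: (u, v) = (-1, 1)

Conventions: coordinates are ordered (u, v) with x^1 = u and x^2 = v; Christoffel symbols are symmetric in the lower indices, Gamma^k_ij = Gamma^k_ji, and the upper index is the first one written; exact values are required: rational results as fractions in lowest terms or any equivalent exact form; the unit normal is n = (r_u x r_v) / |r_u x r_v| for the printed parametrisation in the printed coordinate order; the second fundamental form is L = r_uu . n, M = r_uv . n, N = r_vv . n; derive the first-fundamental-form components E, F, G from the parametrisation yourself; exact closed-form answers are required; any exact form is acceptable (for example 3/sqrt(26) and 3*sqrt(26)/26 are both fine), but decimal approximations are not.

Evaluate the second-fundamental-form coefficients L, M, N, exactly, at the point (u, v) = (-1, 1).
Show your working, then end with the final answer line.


f = 3, f' = 0, f'' = 0, h' = 2/3, h'' = 0
E = 4/9, F = 0, G = 9; answer radicand W^2 = 4/9
unnormalised second-form numerators: l = 0, m = 0, n = 2; L = l/sqrt(4/9), and similarly M = m/sqrt(W^2), N = n/sqrt(W^2)

Answer: L = 0, M = 0, N = 3


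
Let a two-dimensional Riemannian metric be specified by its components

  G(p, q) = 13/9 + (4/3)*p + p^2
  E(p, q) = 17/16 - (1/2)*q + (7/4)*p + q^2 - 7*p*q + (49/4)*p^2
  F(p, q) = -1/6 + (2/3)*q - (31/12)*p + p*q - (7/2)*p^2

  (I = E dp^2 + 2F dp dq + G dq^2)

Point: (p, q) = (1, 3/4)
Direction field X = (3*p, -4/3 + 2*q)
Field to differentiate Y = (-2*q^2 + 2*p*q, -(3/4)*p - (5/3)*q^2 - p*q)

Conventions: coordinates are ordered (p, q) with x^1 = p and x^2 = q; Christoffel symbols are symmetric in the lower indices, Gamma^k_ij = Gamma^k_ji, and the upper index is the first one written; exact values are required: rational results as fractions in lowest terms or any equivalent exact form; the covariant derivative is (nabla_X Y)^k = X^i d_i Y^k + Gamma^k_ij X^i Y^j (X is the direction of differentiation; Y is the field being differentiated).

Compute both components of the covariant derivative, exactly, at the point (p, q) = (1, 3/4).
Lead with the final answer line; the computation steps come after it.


Answer: (nabla_X Y)^p = 38419/5520, (nabla_X Y)^q = -7223/1104

E = 10, F = -5, G = 34/9 at the point
E_p = 21, E_q = -6, F_p = -53/6, F_q = 5/3, G_p = 10/3, G_q = 0
EG - F^2 = 115/9;  g^inv = (9/115) * [[34/9, 5], [5, 10]]
first-kind symbols [ij,l] = (1/2)(d_i g_jl + d_j g_il - d_l g_ij): [pp,p] = E_p/2 = 21/2, [pp,q] = F_p - E_q/2 = -35/6, [pq,p] = E_q/2 = -3, [pq,q] = G_p/2 = 5/3, [qq,p] = F_q - G_p/2 = 0, [qq,q] = G_q/2 = 0
Gamma^p_ij = (G*[ij,p] - F*[ij,q])/(EG - F^2), Gamma^q_ij = (E*[ij,q] - F*[ij,p])/(EG - F^2)
Gamma_ppp = 189/230, Gamma_ppq = -27/115, Gamma_pqq = 0, Gamma_qpp = -21/46, Gamma_qpq = 3/23, Gamma_qqq = 0
X = (3, 1/6), Y = (3/8, -39/16) at the point


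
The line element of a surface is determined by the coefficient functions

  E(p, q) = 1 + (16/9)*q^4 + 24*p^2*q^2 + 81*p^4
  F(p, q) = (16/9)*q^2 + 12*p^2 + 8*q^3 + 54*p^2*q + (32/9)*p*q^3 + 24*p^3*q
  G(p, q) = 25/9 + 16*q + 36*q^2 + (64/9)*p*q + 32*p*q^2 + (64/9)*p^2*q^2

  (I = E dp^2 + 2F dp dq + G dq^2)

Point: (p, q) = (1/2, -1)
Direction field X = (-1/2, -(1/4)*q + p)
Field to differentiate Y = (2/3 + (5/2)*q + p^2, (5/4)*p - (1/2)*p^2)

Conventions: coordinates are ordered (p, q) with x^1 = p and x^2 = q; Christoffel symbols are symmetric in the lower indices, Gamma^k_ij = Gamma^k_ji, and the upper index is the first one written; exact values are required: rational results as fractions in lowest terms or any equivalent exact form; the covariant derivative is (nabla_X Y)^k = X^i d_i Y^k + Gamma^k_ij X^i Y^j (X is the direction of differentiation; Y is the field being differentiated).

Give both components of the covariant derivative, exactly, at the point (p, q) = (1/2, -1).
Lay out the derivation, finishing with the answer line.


E = 1993/144, F = -43/2, G = 37 at the point
E_p = 129/2, E_q = -172/9, F_p = -572/9, F_q = 761/18, G_p = 32, G_q = -88
EG - F^2 = 7177/144;  g^inv = (144/7177) * [[37, 43/2], [43/2, 1993/144]]
first-kind symbols [ij,l] = (1/2)(d_i g_jl + d_j g_il - d_l g_ij): [pp,p] = E_p/2 = 129/4, [pp,q] = F_p - E_q/2 = -54, [pq,p] = E_q/2 = -86/9, [pq,q] = G_p/2 = 16, [qq,p] = F_q - G_p/2 = 473/18, [qq,q] = G_q/2 = -44
Gamma^p_ij = (G*[ij,p] - F*[ij,q])/(EG - F^2), Gamma^q_ij = (E*[ij,q] - F*[ij,p])/(EG - F^2)
Gamma_ppp = 4644/7177, Gamma_ppq = -1376/7177, Gamma_pqq = 3784/7177, Gamma_qpp = -7776/7177, Gamma_qpq = 2304/7177, Gamma_qqq = -6336/7177
X = (-1/2, 3/4), Y = (-19/12, 1/2) at the point

Answer: (nabla_X Y)^p = 135535/57416, (nabla_X Y)^q = -116283/57416


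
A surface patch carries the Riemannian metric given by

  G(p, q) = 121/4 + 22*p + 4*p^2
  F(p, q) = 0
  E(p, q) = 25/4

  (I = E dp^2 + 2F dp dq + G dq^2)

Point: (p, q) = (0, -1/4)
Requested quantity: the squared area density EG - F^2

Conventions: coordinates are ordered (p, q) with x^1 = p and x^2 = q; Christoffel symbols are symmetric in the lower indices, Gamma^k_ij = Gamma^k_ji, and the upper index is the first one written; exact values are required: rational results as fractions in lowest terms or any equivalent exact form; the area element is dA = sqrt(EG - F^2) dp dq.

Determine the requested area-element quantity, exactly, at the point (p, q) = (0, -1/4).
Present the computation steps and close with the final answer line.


E = 25/4, F = 0, G = 121/4; EG - F^2 = 3025/16

Answer: EG - F^2 = 3025/16


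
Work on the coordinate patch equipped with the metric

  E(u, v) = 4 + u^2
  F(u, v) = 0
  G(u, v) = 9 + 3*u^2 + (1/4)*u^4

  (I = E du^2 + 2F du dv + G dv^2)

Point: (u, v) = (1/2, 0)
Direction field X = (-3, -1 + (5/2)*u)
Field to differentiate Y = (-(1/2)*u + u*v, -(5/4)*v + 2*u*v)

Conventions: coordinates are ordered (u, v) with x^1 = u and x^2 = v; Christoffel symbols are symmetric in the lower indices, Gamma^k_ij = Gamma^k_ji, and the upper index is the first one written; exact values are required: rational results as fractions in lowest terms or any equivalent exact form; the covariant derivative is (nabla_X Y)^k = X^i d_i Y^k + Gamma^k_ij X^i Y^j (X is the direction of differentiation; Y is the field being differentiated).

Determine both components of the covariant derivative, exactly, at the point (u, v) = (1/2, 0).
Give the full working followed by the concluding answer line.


E = 17/4, F = 0, G = 625/64 at the point
E_u = 1, E_v = 0, F_u = 0, F_v = 0, G_u = 25/8, G_v = 0
EG - F^2 = 10625/256;  g^inv = (256/10625) * [[625/64, 0], [0, 17/4]]
first-kind symbols [ij,l] = (1/2)(d_i g_jl + d_j g_il - d_l g_ij): [uu,u] = E_u/2 = 1/2, [uu,v] = F_u - E_v/2 = 0, [uv,u] = E_v/2 = 0, [uv,v] = G_u/2 = 25/16, [vv,u] = F_v - G_u/2 = -25/16, [vv,v] = G_v/2 = 0
Gamma^u_ij = (G*[ij,u] - F*[ij,v])/(EG - F^2), Gamma^v_ij = (E*[ij,v] - F*[ij,u])/(EG - F^2)
Gamma_uuu = 2/17, Gamma_uuv = 0, Gamma_uvv = -25/68, Gamma_vuu = 0, Gamma_vuv = 4/25, Gamma_vvv = 0
X = (-3, 1/4), Y = (-1/4, 0) at the point

Answer: (nabla_X Y)^u = 233/136, (nabla_X Y)^v = -29/400


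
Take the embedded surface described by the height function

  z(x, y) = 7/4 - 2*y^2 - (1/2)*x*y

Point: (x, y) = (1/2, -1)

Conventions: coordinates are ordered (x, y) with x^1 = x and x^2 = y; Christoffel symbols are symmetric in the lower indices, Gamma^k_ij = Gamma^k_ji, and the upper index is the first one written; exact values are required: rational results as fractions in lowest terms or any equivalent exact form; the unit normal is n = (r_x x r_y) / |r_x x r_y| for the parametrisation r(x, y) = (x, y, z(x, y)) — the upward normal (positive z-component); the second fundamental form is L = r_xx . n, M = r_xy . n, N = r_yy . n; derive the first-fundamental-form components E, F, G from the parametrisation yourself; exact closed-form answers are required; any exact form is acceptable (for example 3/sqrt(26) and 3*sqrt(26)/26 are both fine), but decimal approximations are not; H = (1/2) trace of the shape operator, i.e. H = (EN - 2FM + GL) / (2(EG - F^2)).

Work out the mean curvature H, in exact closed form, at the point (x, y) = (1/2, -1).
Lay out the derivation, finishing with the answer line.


z_x = 1/2, z_y = 15/4, z_xx = 0, z_xy = -1/2, z_yy = -4
E = 5/4, F = 15/8, G = 241/16; answer radicand W^2 = 245/16
unnormalised second-form numerators: l = 0, m = -1/2, n = -4; L = l/sqrt(245/16), and similarly M = m/sqrt(W^2), N = n/sqrt(W^2)
H = (E*n - 2*F*m + G*l) / (2*(EG - F^2)*sqrt(W^2)); E*n - 2*F*m + G*l = -25/8, EG - F^2 = 245/16, so H = (-5/49)/sqrt(245/16)

Answer: H = -4*sqrt(5)/343


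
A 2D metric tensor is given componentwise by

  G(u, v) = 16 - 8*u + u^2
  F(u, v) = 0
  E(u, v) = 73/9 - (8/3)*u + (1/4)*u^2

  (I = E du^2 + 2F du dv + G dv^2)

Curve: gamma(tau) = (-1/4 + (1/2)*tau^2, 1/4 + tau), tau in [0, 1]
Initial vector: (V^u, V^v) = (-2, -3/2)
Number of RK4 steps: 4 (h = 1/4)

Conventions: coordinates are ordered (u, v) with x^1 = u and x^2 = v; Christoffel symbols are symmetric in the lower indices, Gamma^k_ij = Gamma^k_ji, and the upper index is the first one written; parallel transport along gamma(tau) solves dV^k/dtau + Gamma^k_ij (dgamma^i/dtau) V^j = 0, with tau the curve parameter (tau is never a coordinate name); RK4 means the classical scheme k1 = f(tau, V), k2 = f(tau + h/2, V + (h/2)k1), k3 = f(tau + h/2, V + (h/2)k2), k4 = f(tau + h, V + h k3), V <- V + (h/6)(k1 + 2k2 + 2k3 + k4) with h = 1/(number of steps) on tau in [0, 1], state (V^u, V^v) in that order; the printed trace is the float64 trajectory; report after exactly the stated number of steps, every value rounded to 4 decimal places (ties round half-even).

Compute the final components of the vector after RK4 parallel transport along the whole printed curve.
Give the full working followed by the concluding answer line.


gamma'(tau) = (tau, 1); f(tau, V)^k = -Gamma^k_ij(gamma(tau)) gamma'^i(tau) V^j; h = 1/4; intermediate values shown to 6 dp
curve data and Christoffel symbols at the stage parameters:
  tau = 0.000000: gamma = (-0.250000, 0.250000), gamma' = (0.000000, 1.000000); Gamma_uuu = -0.158736, Gamma_uuv = 0.000000, Gamma_uvv = 0.483317, Gamma_vuu = 0.000000, Gamma_vuv = -0.235294, Gamma_vvv = 0.000000
  tau = 0.125000: gamma = (-0.242188, 0.375000), gamma' = (0.125000, 1.000000); Gamma_uuu = -0.158908, Gamma_uuv = 0.000000, Gamma_uvv = 0.483627, Gamma_vuu = 0.000000, Gamma_vuv = -0.235727, Gamma_vvv = 0.000000
  tau = 0.250000: gamma = (-0.218750, 0.500000), gamma' = (0.250000, 1.000000); Gamma_uuu = -0.159425, Gamma_uuv = 0.000000, Gamma_uvv = 0.484557, Gamma_vuu = 0.000000, Gamma_vuv = -0.237037, Gamma_vvv = 0.000000
  tau = 0.375000: gamma = (-0.179688, 0.625000), gamma' = (0.375000, 1.000000); Gamma_uuu = -0.160293, Gamma_uuv = 0.000000, Gamma_uvv = 0.486103, Gamma_vuu = 0.000000, Gamma_vuv = -0.239252, Gamma_vvv = 0.000000
  tau = 0.500000: gamma = (-0.125000, 0.750000), gamma' = (0.500000, 1.000000); Gamma_uuu = -0.161521, Gamma_uuv = 0.000000, Gamma_uvv = 0.488261, Gamma_vuu = 0.000000, Gamma_vuv = -0.242424, Gamma_vvv = 0.000000
  tau = 0.625000: gamma = (-0.054688, 0.875000), gamma' = (0.625000, 1.000000); Gamma_uuu = -0.163121, Gamma_uuv = 0.000000, Gamma_uvv = 0.491019, Gamma_vuu = 0.000000, Gamma_vuv = -0.246628, Gamma_vvv = 0.000000
  tau = 0.750000: gamma = (0.031250, 1.000000), gamma' = (0.750000, 1.000000); Gamma_uuu = -0.165112, Gamma_uuv = 0.000000, Gamma_uvv = 0.494362, Gamma_vuu = 0.000000, Gamma_vuv = -0.251969, Gamma_vvv = 0.000000
  tau = 0.875000: gamma = (0.132812, 1.125000), gamma' = (0.875000, 1.000000); Gamma_uuu = -0.167513, Gamma_uuv = 0.000000, Gamma_uvv = 0.498262, Gamma_vuu = 0.000000, Gamma_vuv = -0.258586, Gamma_vvv = 0.000000
  tau = 1.000000: gamma = (0.250000, 1.250000), gamma' = (1.000000, 1.000000); Gamma_uuu = -0.170351, Gamma_uuv = 0.000000, Gamma_uvv = 0.502676, Gamma_vuu = 0.000000, Gamma_vuv = -0.266667, Gamma_vvv = 0.000000
step 0: V^u = -2.0000, V^v = -1.5000
step 1: k1 = (0.724975, -0.470588), k2 = (0.715962, -0.496025), k3 = (0.717478, -0.496384), k4 = (0.714403, -0.527800); V <- V + (h/6)(k1 + 2k2 + 2k3 + k4): V^u = -1.8206, V^v = -1.6243
step 2: k1 = (0.714505, -0.527798), k2 = (0.717583, -0.565859), k3 = (0.719919, -0.566194), k4 = (0.729700, -0.611762); V <- V + (h/6)(k1 + 2k2 + 2k3 + k4): V^u = -1.6406, V^v = -1.7661
step 3: k1 = (0.729831, -0.611798), k2 = (0.746789, -0.666142), k3 = (0.750341, -0.666666), k4 = (0.775563, -0.731366); V <- V + (h/6)(k1 + 2k2 + 2k3 + k4): V^u = -1.4531, V^v = -1.9332
step 4: k1 = (0.775732, -0.731461), k2 = (0.809996, -0.808770), k3 = (0.815439, -0.809849), k4 = (0.860709, -0.902633); V <- V + (h/6)(k1 + 2k2 + 2k3 + k4): V^u = -1.2495, V^v = -2.1361

Answer: V^u = -1.2495, V^v = -2.1361


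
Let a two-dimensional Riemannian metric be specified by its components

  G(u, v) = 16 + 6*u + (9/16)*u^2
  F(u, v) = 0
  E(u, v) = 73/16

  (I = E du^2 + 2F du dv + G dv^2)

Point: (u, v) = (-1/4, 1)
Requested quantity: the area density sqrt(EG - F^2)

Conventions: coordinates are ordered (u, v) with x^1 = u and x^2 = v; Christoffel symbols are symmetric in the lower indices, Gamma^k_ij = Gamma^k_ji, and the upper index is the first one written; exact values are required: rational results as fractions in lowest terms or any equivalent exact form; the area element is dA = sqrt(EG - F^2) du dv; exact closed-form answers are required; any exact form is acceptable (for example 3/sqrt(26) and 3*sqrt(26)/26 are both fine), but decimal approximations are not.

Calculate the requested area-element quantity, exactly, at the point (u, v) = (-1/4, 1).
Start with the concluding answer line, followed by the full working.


Answer: sqrt(EG - F^2) = 61*sqrt(73)/64

E = 73/16, F = 0, G = 3721/256; EG - F^2 = 271633/4096


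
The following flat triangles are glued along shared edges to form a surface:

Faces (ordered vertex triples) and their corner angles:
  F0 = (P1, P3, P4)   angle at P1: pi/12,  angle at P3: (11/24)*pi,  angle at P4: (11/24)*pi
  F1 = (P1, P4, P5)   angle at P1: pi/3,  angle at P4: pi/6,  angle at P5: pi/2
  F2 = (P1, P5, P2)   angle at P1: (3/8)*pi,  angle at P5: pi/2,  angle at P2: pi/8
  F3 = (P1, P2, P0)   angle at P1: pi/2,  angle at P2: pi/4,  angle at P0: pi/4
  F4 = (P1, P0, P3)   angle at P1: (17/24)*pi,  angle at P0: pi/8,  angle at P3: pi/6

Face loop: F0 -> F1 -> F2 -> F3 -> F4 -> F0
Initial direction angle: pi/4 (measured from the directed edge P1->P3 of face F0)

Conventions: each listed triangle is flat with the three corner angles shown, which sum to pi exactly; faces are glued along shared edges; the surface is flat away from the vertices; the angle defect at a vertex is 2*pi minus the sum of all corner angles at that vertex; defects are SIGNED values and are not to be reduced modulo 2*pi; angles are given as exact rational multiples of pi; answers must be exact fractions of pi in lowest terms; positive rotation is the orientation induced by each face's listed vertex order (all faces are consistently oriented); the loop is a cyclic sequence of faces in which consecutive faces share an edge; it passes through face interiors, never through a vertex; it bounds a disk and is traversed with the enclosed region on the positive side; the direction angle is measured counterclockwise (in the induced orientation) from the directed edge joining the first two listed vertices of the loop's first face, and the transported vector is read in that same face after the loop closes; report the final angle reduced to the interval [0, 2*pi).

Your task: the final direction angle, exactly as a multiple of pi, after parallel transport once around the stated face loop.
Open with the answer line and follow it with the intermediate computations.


Answer: final direction angle = pi/4

enclosed vertex P1: corner angles sum to 2*pi, defect = 2*pi - 2*pi = 0
holonomy = initial angle + sum of enclosed defects (mod 2*pi), positive in the induced orientation
final angle = pi/4 + 0 = pi/4 (mod 2*pi)


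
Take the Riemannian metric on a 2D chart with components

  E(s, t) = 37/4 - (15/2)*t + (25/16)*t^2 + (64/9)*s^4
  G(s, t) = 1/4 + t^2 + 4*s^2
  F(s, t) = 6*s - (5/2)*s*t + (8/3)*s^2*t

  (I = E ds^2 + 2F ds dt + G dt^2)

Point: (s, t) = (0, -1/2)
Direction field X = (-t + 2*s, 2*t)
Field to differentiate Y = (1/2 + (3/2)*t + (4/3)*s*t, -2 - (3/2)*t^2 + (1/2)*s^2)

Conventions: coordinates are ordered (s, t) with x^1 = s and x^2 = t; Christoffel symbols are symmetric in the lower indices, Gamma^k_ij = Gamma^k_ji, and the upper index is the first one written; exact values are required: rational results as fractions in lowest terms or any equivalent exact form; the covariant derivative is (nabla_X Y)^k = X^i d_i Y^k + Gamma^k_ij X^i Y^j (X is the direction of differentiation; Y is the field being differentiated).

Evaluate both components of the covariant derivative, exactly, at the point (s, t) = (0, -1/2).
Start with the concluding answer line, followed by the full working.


Answer: (nabla_X Y)^s = -31183/20568, (nabla_X Y)^t = -873/128

E = 857/64, F = 0, G = 1/2 at the point
E_s = 0, E_t = -145/16, F_s = 29/4, F_t = 0, G_s = 0, G_t = -1
EG - F^2 = 857/128;  g^inv = (128/857) * [[1/2, 0], [0, 857/64]]
first-kind symbols [ij,l] = (1/2)(d_i g_jl + d_j g_il - d_l g_ij): [ss,s] = E_s/2 = 0, [ss,t] = F_s - E_t/2 = 377/32, [st,s] = E_t/2 = -145/32, [st,t] = G_s/2 = 0, [tt,s] = F_t - G_s/2 = 0, [tt,t] = G_t/2 = -1/2
Gamma^s_ij = (G*[ij,s] - F*[ij,t])/(EG - F^2), Gamma^t_ij = (E*[ij,t] - F*[ij,s])/(EG - F^2)
Gamma_sss = 0, Gamma_sst = -290/857, Gamma_stt = 0, Gamma_tss = 377/16, Gamma_tst = 0, Gamma_ttt = -1
X = (1/2, -1), Y = (-1/4, -19/8) at the point
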